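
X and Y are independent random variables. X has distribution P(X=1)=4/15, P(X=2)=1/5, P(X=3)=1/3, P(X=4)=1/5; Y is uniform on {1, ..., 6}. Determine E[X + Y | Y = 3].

82/15

P(Y = 3) = 1/6.
Summing (X+Y)·P(x,y) over outcomes with Y = 3 gives 41/45.
E[X + Y | Y = 3] = (41/45) / (1/6) = 82/15.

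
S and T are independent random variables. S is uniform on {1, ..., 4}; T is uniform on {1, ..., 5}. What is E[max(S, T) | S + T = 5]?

Outcomes with S + T = 5: (1,4), (2,3), (3,2), (4,1), each with probability 1/20.
E[max(S, T) | S + T = 5] = (4 + 3 + 3 + 4) / 4 = 7/2.

7/2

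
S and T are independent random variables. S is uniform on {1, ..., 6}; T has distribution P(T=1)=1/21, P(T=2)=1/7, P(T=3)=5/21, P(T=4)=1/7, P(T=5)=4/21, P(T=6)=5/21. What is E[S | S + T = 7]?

3

P(S + T = 7) = 1/6.
Summing S·P(x,y) over outcomes with S + T = 7 gives 1/2.
E[S | S + T = 7] = (1/2) / (1/6) = 3.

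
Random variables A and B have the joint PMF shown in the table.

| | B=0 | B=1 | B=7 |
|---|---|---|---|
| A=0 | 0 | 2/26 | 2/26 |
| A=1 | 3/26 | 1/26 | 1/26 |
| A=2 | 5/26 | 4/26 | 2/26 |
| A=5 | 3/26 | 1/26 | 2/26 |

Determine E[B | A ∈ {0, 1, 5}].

P(A ∈ {0, 1, 5}) = 15/26.
Summing B·P(A=x,B=y) over the conditioning event gives 3/2.
E[B | A ∈ {0, 1, 5}] = (3/2) / (15/26) = 13/5.

13/5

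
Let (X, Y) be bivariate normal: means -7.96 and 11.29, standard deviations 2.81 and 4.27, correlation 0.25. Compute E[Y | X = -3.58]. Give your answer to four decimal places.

12.9539

E[Y | X=x] = μ_Y + ρ(σ_Y/σ_X)(x − μ_X) for jointly normal variables.
E[Y | X=-3.58] = 11.29 + (0.25)·(4.27/2.81)·(-3.58 − (-7.96)) = 11.29 + (0.37989)·(4.38) = 12.9539.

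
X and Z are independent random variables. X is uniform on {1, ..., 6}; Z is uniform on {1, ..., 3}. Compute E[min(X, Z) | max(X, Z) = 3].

P(max(X, Z) = 3) = 5/18.
Summing min(X,Z)·P(x,y) over outcomes with max(X, Z) = 3 gives 1/2.
E[min(X, Z) | max(X, Z) = 3] = (1/2) / (5/18) = 9/5.

9/5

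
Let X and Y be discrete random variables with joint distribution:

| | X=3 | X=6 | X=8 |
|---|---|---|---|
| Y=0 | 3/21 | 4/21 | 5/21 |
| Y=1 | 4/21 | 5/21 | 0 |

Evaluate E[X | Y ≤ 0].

73/12

P(Y ≤ 0) = 4/7.
Σ X·P over the event = 3·(3/21) + 6·(4/21) + 8·(5/21) = 73/21.
E[X | Y ≤ 0] = (73/21) / (4/7) = 73/12.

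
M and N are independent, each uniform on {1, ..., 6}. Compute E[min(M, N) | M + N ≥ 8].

19/5

P(M + N ≥ 8) = 5/12.
Summing min(M,N)·P(x,y) over outcomes with M + N ≥ 8 gives 19/12.
E[min(M, N) | M + N ≥ 8] = (19/12) / (5/12) = 19/5.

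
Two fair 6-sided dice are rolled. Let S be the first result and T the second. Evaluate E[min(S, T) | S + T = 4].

Outcomes with S + T = 4: (1,3), (2,2), (3,1), each with probability 1/36.
E[min(S, T) | S + T = 4] = (1 + 2 + 1) / 3 = 4/3.

4/3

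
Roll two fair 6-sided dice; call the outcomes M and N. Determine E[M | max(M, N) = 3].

12/5

P(max(M, N) = 3) = 5/36.
Summing M·P(x,y) over outcomes with max(M, N) = 3 gives 1/3.
E[M | max(M, N) = 3] = (1/3) / (5/36) = 12/5.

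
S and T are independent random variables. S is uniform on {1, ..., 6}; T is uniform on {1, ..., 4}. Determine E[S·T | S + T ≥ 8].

Outcomes with S + T ≥ 8: (4,4), (5,3), (5,4), (6,2), (6,3), (6,4), each with probability 1/24.
E[S·T | S + T ≥ 8] = (16 + 15 + 20 + 12 + 18 + 24) / 6 = 35/2.

35/2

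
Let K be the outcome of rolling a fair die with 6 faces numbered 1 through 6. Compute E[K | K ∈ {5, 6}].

P(K ∈ {5, 6}) = 1/3.
Σ over the event: 5·1/6 + 6·1/6 = 11/6.
E[K | K ∈ {5, 6}] = (11/6) / (1/3) = 11/2.

11/2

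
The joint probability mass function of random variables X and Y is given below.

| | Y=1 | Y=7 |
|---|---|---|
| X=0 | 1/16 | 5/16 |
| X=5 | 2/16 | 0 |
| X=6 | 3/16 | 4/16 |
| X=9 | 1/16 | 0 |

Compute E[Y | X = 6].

P(X = 6) = 7/16.
Summing Y·P(X=x,Y=y) over the conditioning event gives 31/16.
E[Y | X = 6] = (31/16) / (7/16) = 31/7.

31/7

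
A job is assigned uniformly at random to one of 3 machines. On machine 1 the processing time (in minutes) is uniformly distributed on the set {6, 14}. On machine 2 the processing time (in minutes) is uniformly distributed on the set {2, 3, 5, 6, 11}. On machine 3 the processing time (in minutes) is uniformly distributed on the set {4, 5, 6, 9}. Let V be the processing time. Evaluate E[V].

E[V | machine 1] = (6+14)/2 = 10.
E[V | machine 2] = (2+3+5+6+11)/5 = 27/5.
E[V | machine 3] = (4+5+6+9)/4 = 6.
E[V] = (1/3)·(10) + (1/3)·(27/5) + (1/3)·(6) = 107/15.

107/15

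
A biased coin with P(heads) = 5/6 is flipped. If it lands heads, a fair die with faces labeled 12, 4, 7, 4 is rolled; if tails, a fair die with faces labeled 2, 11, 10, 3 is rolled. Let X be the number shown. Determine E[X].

E[X | heads] = (12+4+7+4)/4 = 27/4.
E[X | tails] = (2+11+10+3)/4 = 13/2.
E[X] = (5/6)·(27/4) + (1/6)·(13/2) = 161/24.

161/24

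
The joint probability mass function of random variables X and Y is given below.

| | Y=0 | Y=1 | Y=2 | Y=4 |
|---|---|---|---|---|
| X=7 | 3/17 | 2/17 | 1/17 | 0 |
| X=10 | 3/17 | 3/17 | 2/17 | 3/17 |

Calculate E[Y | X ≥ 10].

19/11

P(X ≥ 10) = 11/17.
Σ Y·P over the event = 0·(3/17) + 1·(3/17) + 2·(2/17) + 4·(3/17) = 19/17.
E[Y | X ≥ 10] = (19/17) / (11/17) = 19/11.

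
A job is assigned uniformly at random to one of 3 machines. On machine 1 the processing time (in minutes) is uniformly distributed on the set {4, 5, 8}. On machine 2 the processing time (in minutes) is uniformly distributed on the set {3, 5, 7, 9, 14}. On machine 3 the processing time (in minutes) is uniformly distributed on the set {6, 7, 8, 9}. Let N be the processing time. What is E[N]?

E[N | machine 1] = (4+5+8)/3 = 17/3.
E[N | machine 2] = (3+5+7+9+14)/5 = 38/5.
E[N | machine 3] = (6+7+8+9)/4 = 15/2.
E[N] = (1/3)·(17/3) + (1/3)·(38/5) + (1/3)·(15/2) = 623/90.

623/90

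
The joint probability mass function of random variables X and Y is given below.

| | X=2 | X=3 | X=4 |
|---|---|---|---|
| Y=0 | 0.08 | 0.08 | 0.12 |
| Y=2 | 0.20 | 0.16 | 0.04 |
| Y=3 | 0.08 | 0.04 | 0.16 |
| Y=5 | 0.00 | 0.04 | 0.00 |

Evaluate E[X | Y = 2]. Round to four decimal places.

2.6000

P(Y = 2) = 0.40.
Σ X·P over the event = 2·(0.20) + 3·(0.16) + 4·(0.04) = 1.04.
E[X | Y = 2] = (1.04) / (0.40) = 2.6000.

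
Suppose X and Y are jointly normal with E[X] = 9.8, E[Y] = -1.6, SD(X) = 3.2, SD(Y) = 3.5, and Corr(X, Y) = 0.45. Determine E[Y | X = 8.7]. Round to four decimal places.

-2.1414

E[Y | X=x] = μ_Y + ρ(σ_Y/σ_X)(x − μ_X) for jointly normal variables.
E[Y | X=8.7] = -1.6 + (0.45)·(3.5/3.2)·(8.7 − (9.8)) = -1.6 + (0.49219)·(-1.1) = -2.1414.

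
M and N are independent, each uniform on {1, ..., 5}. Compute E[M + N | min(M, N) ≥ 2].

P(min(M, N) ≥ 2) = 16/25.
Summing (M+N)·P(x,y) over outcomes with min(M, N) ≥ 2 gives 112/25.
E[M + N | min(M, N) ≥ 2] = (112/25) / (16/25) = 7.

7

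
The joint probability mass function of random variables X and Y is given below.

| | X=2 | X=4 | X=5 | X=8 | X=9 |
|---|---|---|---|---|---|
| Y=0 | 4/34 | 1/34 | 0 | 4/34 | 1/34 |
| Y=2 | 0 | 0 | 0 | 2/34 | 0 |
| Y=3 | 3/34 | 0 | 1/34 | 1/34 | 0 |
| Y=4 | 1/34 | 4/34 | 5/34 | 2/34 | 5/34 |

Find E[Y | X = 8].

5/3

P(X = 8) = 9/34.
Σ Y·P over the event = 0·(4/34) + 2·(2/34) + 3·(1/34) + 4·(2/34) = 15/34.
E[Y | X = 8] = (15/34) / (9/34) = 5/3.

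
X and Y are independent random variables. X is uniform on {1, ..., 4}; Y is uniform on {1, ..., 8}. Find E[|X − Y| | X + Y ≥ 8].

26/7

P(X + Y ≥ 8) = 7/16.
Summing |X−Y|·P(x,y) over outcomes with X + Y ≥ 8 gives 13/8.
E[|X − Y| | X + Y ≥ 8] = (13/8) / (7/16) = 26/7.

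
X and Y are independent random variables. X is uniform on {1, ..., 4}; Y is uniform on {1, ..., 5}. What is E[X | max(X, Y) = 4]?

22/7

Outcomes with max(X, Y) = 4: (1,4), (2,4), (3,4), (4,1), (4,2), (4,3), (4,4), each with probability 1/20.
E[X | max(X, Y) = 4] = (1 + 2 + 3 + 4 + 4 + 4 + 4) / 7 = 22/7.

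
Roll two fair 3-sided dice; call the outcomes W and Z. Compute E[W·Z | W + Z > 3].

31/6

P(W + Z > 3) = 2/3.
Summing WZ·P(x,y) over outcomes with W + Z > 3 gives 31/9.
E[W·Z | W + Z > 3] = (31/9) / (2/3) = 31/6.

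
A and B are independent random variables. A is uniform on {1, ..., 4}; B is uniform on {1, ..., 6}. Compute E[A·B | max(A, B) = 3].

27/5

P(max(A, B) = 3) = 5/24.
Summing AB·P(x,y) over outcomes with max(A, B) = 3 gives 9/8.
E[A·B | max(A, B) = 3] = (9/8) / (5/24) = 27/5.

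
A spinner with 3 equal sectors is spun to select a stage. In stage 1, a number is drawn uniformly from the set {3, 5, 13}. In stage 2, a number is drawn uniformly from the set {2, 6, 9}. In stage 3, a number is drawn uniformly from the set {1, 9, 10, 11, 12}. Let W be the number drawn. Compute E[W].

319/45

E[W | stage 1] = (3+5+13)/3 = 7.
E[W | stage 2] = (2+6+9)/3 = 17/3.
E[W | stage 3] = (1+9+10+11+12)/5 = 43/5.
E[W] = (1/3)·(7) + (1/3)·(17/3) + (1/3)·(43/5) = 319/45.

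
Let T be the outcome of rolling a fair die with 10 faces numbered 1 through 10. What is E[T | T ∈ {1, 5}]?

3

P(T ∈ {1, 5}) = 1/5.
Σ over the event: 1·1/10 + 5·1/10 = 3/5.
E[T | T ∈ {1, 5}] = (3/5) / (1/5) = 3.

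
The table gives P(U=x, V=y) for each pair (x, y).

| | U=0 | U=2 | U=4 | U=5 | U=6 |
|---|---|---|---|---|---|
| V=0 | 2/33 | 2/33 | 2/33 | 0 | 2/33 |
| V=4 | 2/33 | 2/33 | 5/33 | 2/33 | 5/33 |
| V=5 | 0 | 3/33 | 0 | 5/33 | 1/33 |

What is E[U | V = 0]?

3

P(V = 0) = 8/33.
Σ U·P over the event = 0·(2/33) + 2·(2/33) + 4·(2/33) + 6·(2/33) = 8/11.
E[U | V = 0] = (8/11) / (8/33) = 3.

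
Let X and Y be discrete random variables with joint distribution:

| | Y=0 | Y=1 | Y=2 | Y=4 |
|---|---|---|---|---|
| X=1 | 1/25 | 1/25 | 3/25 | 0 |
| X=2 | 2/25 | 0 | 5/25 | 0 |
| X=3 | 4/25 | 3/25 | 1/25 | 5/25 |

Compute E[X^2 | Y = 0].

P(Y = 0) = 7/25.
Σ X^2·P over the event = 1·(1/25) + 4·(2/25) + 9·(4/25) = 9/5.
E[X^2 | Y = 0] = (9/5) / (7/25) = 45/7.

45/7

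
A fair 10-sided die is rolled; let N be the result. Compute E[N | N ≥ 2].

6

Given N ≥ 2, N is equally likely to be any of {2, 3, 4, 5, 6, 7, 8, 9, 10}.
E[N | N ≥ 2] = (2 + 3 + 4 + 5 + 6 + 7 + 8 + 9 + 10) / 9 = 6.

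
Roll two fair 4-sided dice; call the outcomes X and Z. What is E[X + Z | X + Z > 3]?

P(X + Z > 3) = 13/16.
Summing (X+Z)·P(x,y) over outcomes with X + Z > 3 gives 9/2.
E[X + Z | X + Z > 3] = (9/2) / (13/16) = 72/13.

72/13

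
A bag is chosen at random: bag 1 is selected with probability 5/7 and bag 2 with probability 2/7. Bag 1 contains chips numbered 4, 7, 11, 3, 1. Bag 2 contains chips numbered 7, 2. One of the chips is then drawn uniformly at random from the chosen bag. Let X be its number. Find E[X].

5

E[X | bag 1] = (4+7+11+3+1)/5 = 26/5.
E[X | bag 2] = (7+2)/2 = 9/2.
By the law of total expectation,
E[X] = (5/7)·(26/5) + (2/7)·(9/2) = 5.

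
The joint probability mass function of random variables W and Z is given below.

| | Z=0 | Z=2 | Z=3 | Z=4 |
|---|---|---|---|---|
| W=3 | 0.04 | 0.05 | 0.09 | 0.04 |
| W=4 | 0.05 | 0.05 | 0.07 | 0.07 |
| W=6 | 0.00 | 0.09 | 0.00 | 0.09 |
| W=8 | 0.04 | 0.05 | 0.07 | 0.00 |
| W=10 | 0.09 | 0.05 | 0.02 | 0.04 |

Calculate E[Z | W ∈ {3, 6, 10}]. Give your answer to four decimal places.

P(W ∈ {3, 6, 10}) = 0.60.
Summing Z·P(W=x,Z=y) over the conditioning event gives 1.39.
E[Z | W ∈ {3, 6, 10}] = (1.39) / (0.60) = 2.3167.

2.3167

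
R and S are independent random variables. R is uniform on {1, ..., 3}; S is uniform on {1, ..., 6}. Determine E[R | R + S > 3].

32/15

P(R + S > 3) = 5/6.
Summing R·P(x,y) over outcomes with R + S > 3 gives 16/9.
E[R | R + S > 3] = (16/9) / (5/6) = 32/15.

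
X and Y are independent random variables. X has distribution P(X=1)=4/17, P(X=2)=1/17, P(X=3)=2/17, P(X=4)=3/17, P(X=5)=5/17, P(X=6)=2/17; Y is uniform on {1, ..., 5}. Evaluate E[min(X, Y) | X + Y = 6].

23/15

P(X + Y = 6) = 3/17.
Summing min(X,Y)·P(x,y) over outcomes with X + Y = 6 gives 23/85.
E[min(X, Y) | X + Y = 6] = (23/85) / (3/17) = 23/15.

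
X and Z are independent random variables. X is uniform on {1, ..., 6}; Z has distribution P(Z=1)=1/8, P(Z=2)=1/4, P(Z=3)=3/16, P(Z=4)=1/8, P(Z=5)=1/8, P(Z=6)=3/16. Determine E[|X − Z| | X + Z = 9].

11/5

P(X + Z = 9) = 5/48.
Summing |X−Z|·P(x,y) over outcomes with X + Z = 9 gives 11/48.
E[|X − Z| | X + Z = 9] = (11/48) / (5/48) = 11/5.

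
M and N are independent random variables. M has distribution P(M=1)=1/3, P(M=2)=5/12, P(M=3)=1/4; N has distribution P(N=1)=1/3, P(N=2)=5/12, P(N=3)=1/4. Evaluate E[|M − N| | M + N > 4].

P(M + N > 4) = 13/48.
Summing |M−N|·P(x,y) over outcomes with M + N > 4 gives 5/24.
E[|M − N| | M + N > 4] = (5/24) / (13/48) = 10/13.

10/13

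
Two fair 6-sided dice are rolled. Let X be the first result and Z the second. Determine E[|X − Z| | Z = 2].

11/6

Outcomes with Z = 2: (1,2), (2,2), (3,2), (4,2), (5,2), (6,2), each with probability 1/36.
E[|X − Z| | Z = 2] = (1 + 0 + 1 + 2 + 3 + 4) / 6 = 11/6.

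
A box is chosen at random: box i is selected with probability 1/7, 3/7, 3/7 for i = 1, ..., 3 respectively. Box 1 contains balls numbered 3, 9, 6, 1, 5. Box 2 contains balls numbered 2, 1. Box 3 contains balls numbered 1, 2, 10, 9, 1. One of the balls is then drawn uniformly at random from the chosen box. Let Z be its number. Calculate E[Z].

E[Z | box 1] = (3+9+6+1+5)/5 = 24/5.
E[Z | box 2] = (2+1)/2 = 3/2.
E[Z | box 3] = (1+2+10+9+1)/5 = 23/5.
E[Z] = (1/7)·(24/5) + (3/7)·(3/2) + (3/7)·(23/5) = 33/10.

33/10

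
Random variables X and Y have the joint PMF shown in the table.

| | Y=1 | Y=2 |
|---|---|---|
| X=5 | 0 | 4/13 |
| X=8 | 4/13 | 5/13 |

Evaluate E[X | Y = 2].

20/3

P(Y = 2) = 9/13.
Σ X·P over the event = 5·(4/13) + 8·(5/13) = 60/13.
E[X | Y = 2] = (60/13) / (9/13) = 20/3.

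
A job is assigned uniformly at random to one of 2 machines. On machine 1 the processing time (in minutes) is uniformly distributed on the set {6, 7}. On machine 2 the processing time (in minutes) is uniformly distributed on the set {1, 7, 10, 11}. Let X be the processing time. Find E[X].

55/8

E[X | machine 1] = (6+7)/2 = 13/2.
E[X | machine 2] = (1+7+10+11)/4 = 29/4.
By the law of total expectation,
E[X] = (1/2)·(13/2) + (1/2)·(29/4) = 55/8.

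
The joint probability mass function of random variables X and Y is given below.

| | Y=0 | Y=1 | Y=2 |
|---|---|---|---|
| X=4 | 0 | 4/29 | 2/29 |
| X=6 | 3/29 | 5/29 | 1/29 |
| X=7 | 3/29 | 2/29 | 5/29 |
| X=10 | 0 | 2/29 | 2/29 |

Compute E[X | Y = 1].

80/13

P(Y = 1) = 13/29.
Σ X·P over the event = 4·(4/29) + 6·(5/29) + 7·(2/29) + 10·(2/29) = 80/29.
E[X | Y = 1] = (80/29) / (13/29) = 80/13.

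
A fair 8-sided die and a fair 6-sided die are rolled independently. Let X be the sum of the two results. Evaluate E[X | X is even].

P(X is even) = 1/2.
Σ over the event: 2·1/48 + 4·1/16 + 6·5/48 + 8·1/8 + 10·5/48 + 12·1/16 + 14·1/48 = 4.
E[X | X is even] = (4) / (1/2) = 8.

8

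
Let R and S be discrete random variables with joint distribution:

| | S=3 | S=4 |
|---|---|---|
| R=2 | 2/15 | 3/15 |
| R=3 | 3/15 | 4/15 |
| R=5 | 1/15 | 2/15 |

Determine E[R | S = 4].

P(S = 4) = 3/5.
Σ R·P over the event = 2·(3/15) + 3·(4/15) + 5·(2/15) = 28/15.
E[R | S = 4] = (28/15) / (3/5) = 28/9.

28/9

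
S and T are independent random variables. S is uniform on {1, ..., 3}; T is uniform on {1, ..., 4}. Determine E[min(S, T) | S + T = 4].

P(S + T = 4) = 1/4.
Summing min(S,T)·P(x,y) over outcomes with S + T = 4 gives 1/3.
E[min(S, T) | S + T = 4] = (1/3) / (1/4) = 4/3.

4/3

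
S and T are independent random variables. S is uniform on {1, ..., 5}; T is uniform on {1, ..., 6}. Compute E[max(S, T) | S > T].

4

Outcomes with S > T: (2,1), (3,1), (3,2), (4,1), (4,2), (4,3), (5,1), (5,2), (5,3), (5,4), each with probability 1/30.
E[max(S, T) | S > T] = (2 + 3 + 3 + 4 + 4 + 4 + 5 + 5 + 5 + 5) / 10 = 4.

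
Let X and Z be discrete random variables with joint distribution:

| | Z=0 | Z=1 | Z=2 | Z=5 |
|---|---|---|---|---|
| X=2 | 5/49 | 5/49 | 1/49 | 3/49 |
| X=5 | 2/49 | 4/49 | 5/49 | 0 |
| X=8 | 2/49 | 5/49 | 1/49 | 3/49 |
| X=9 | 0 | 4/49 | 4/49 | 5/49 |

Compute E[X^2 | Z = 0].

22

P(Z = 0) = 9/49.
Σ X^2·P over the event = 4·(5/49) + 25·(2/49) + 64·(2/49) = 198/49.
E[X^2 | Z = 0] = (198/49) / (9/49) = 22.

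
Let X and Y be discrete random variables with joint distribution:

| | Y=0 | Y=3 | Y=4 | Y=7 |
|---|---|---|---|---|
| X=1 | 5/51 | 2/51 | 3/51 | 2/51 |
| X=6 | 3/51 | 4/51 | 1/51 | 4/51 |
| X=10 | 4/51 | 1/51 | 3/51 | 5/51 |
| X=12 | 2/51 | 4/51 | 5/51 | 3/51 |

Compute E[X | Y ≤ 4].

270/37

P(Y ≤ 4) = 37/51.
Summing X·P(X=x,Y=y) over the conditioning event gives 90/17.
E[X | Y ≤ 4] = (90/17) / (37/51) = 270/37.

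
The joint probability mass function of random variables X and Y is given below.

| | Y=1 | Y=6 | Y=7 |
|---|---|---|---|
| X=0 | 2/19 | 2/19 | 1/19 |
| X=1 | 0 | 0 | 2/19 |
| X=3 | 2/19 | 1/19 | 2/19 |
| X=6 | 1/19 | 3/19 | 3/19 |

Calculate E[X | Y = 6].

7/2

P(Y = 6) = 6/19.
Σ X·P over the event = 0·(2/19) + 3·(1/19) + 6·(3/19) = 21/19.
E[X | Y = 6] = (21/19) / (6/19) = 7/2.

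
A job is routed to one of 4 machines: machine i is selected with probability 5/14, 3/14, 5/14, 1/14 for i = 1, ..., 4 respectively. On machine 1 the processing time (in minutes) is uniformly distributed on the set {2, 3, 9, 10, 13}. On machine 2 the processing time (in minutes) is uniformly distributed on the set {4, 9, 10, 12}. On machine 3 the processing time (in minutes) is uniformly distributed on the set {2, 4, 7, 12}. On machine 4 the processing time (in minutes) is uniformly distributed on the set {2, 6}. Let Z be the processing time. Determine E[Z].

E[Z | machine 1] = (2+3+9+10+13)/5 = 37/5.
E[Z | machine 2] = (4+9+10+12)/4 = 35/4.
E[Z | machine 3] = (2+4+7+12)/4 = 25/4.
E[Z | machine 4] = (2+6)/2 = 4.
By the law of total expectation,
E[Z] = (5/14)·(37/5) + (3/14)·(35/4) + (5/14)·(25/4) + (1/14)·(4) = 197/28.

197/28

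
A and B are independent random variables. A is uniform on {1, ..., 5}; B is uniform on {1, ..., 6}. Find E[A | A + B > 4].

P(A + B > 4) = 4/5.
Summing A·P(x,y) over outcomes with A + B > 4 gives 8/3.
E[A | A + B > 4] = (8/3) / (4/5) = 10/3.

10/3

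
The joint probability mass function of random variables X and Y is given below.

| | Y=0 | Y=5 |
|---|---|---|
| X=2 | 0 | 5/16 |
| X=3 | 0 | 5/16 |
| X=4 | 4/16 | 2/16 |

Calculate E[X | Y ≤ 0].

P(Y ≤ 0) = 1/4.
Σ X·P over the event = 4·(4/16) = 1.
E[X | Y ≤ 0] = (1) / (1/4) = 4.

4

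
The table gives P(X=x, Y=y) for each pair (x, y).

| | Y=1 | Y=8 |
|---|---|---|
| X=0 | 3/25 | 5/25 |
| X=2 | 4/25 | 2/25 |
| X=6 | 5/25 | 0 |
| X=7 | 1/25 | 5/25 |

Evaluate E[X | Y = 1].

P(Y = 1) = 13/25.
Σ X·P over the event = 0·(3/25) + 2·(4/25) + 6·(5/25) + 7·(1/25) = 9/5.
E[X | Y = 1] = (9/5) / (13/25) = 45/13.

45/13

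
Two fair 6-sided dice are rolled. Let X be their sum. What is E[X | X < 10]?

P(X < 10) = 5/6.
Σ over the event: 2·1/36 + 3·1/18 + 4·1/12 + 5·1/9 + 6·5/36 + 7·1/6 + 8·5/36 + 9·1/9 = 47/9.
E[X | X < 10] = (47/9) / (5/6) = 94/15.

94/15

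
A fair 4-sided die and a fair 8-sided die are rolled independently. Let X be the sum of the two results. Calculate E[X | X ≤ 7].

46/9

P(X ≤ 7) = 9/16.
Σ over the event: 2·1/32 + 3·1/16 + 4·3/32 + 5·1/8 + 6·1/8 + 7·1/8 = 23/8.
E[X | X ≤ 7] = (23/8) / (9/16) = 46/9.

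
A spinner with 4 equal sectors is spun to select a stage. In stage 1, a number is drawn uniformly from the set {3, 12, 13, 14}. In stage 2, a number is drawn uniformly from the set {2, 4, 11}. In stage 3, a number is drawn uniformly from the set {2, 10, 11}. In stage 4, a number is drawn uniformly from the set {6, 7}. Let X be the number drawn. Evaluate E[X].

E[X | stage 1] = (3+12+13+14)/4 = 21/2.
E[X | stage 2] = (2+4+11)/3 = 17/3.
E[X | stage 3] = (2+10+11)/3 = 23/3.
E[X | stage 4] = (6+7)/2 = 13/2.
E[X] = (1/4)·(21/2) + (1/4)·(17/3) + (1/4)·(23/3) + (1/4)·(13/2) = 91/12.

91/12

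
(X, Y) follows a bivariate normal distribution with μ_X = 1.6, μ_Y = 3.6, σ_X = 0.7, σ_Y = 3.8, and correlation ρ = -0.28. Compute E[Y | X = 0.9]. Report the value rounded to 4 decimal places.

The regression of Y on X has slope ρ·σ_Y/σ_X and passes through (μ_X, μ_Y).
E[Y | X=0.9] = 3.6 + (-0.28)·(3.8/0.7)·(0.9 − (1.6)) = 3.6 + (-1.52)·(-0.7) = 4.6640.

4.6640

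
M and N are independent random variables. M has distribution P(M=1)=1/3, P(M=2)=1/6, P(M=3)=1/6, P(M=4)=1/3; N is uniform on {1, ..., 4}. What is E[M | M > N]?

P(M > N) = 3/8.
Summing M·P(x,y) over outcomes with M > N gives 4/3.
E[M | M > N] = (4/3) / (3/8) = 32/9.

32/9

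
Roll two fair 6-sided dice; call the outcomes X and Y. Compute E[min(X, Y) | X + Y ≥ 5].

P(X + Y ≥ 5) = 5/6.
Summing min(X,Y)·P(x,y) over outcomes with X + Y ≥ 5 gives 7/3.
E[min(X, Y) | X + Y ≥ 5] = (7/3) / (5/6) = 14/5.

14/5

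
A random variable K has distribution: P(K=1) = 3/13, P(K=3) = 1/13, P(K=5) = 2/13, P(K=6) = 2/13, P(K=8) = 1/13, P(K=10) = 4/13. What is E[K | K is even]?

60/7

P(K is even) = 7/13.
Σ over the event: 6·2/13 + 8·1/13 + 10·4/13 = 60/13.
E[K | K is even] = (60/13) / (7/13) = 60/7.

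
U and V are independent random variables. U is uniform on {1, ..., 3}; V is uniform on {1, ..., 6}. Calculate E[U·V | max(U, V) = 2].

8/3

Outcomes with max(U, V) = 2: (1,2), (2,1), (2,2), each with probability 1/18.
E[U·V | max(U, V) = 2] = (2 + 2 + 4) / 3 = 8/3.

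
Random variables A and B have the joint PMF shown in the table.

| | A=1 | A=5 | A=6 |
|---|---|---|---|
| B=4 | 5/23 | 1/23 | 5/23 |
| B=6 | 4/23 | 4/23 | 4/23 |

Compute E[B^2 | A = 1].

P(A = 1) = 9/23.
Σ B^2·P over the event = 16·(5/23) + 36·(4/23) = 224/23.
E[B^2 | A = 1] = (224/23) / (9/23) = 224/9.

224/9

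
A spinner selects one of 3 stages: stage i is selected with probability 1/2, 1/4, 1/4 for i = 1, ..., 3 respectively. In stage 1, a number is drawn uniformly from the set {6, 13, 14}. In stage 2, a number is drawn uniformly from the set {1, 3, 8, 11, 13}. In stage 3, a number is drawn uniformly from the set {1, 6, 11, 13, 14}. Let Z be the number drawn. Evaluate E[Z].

191/20

E[Z | stage 1] = (6+13+14)/3 = 11.
E[Z | stage 2] = (1+3+8+11+13)/5 = 36/5.
E[Z | stage 3] = (1+6+11+13+14)/5 = 9.
E[Z] = (1/2)·(11) + (1/4)·(36/5) + (1/4)·(9) = 191/20.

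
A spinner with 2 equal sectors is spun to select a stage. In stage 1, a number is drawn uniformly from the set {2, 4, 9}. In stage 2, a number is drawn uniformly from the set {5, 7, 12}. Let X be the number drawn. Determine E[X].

E[X | stage 1] = (2+4+9)/3 = 5.
E[X | stage 2] = (5+7+12)/3 = 8.
E[X] = (1/2)·(5) + (1/2)·(8) = 13/2.

13/2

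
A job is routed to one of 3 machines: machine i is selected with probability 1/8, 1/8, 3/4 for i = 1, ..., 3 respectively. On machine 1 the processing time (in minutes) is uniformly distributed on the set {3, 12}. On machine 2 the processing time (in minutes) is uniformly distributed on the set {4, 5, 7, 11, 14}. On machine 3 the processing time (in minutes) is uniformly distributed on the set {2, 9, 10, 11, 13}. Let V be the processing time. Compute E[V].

697/80

E[V | machine 1] = (3+12)/2 = 15/2.
E[V | machine 2] = (4+5+7+11+14)/5 = 41/5.
E[V | machine 3] = (2+9+10+11+13)/5 = 9.
E[V] = (1/8)·(15/2) + (1/8)·(41/5) + (3/4)·(9) = 697/80.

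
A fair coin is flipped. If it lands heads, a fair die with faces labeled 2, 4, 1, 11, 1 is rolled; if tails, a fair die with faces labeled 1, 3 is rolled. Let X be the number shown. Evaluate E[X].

29/10

E[X | heads] = (2+4+1+11+1)/5 = 19/5.
E[X | tails] = (1+3)/2 = 2.
By the law of total expectation,
E[X] = (1/2)·(19/5) + (1/2)·(2) = 29/10.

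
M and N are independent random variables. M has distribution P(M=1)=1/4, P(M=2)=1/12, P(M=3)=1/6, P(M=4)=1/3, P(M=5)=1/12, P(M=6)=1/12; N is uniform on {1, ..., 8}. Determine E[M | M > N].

P(M > N) = 13/48.
Summing M·P(x,y) over outcomes with M > N gives 7/6.
E[M | M > N] = (7/6) / (13/48) = 56/13.

56/13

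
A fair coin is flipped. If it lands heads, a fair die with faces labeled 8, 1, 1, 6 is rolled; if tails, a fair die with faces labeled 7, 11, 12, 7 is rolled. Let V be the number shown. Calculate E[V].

53/8

E[V | heads] = (8+1+1+6)/4 = 4.
E[V | tails] = (7+11+12+7)/4 = 37/4.
By the law of total expectation,
E[V] = (1/2)·(4) + (1/2)·(37/4) = 53/8.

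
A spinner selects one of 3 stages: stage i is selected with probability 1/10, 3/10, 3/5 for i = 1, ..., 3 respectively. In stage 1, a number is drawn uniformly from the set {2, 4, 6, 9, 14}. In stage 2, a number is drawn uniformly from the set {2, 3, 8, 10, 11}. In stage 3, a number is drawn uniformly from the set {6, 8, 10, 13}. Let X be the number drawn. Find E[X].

829/100

E[X | stage 1] = (2+4+6+9+14)/5 = 7.
E[X | stage 2] = (2+3+8+10+11)/5 = 34/5.
E[X | stage 3] = (6+8+10+13)/4 = 37/4.
E[X] = (1/10)·(7) + (3/10)·(34/5) + (3/5)·(37/4) = 829/100.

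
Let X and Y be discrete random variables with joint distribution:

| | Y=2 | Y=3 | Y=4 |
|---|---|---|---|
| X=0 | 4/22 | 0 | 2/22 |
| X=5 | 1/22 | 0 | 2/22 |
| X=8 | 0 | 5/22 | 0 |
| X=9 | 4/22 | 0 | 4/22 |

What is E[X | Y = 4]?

23/4

P(Y = 4) = 4/11.
Σ X·P over the event = 0·(2/22) + 5·(2/22) + 9·(4/22) = 23/11.
E[X | Y = 4] = (23/11) / (4/11) = 23/4.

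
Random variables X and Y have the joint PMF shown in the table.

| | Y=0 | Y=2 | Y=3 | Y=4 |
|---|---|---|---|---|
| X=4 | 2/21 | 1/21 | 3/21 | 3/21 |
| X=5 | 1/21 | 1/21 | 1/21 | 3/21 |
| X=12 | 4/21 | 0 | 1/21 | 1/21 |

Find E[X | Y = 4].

P(Y = 4) = 1/3.
Σ X·P over the event = 4·(3/21) + 5·(3/21) + 12·(1/21) = 13/7.
E[X | Y = 4] = (13/7) / (1/3) = 39/7.

39/7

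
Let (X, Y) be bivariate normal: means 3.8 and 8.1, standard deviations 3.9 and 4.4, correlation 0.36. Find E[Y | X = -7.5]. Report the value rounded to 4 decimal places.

3.5105

For a bivariate normal, E[Y | X=x] = μ_Y + ρ·(σ_Y/σ_X)·(x − μ_X).
E[Y | X=-7.5] = 8.1 + (0.36)·(4.4/3.9)·(-7.5 − (3.8)) = 8.1 + (0.40615)·(-11.3) = 3.5105.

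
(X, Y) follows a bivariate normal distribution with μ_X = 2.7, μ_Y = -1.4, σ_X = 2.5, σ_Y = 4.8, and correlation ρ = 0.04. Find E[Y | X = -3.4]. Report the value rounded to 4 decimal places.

The regression of Y on X has slope ρ·σ_Y/σ_X and passes through (μ_X, μ_Y).
E[Y | X=-3.4] = -1.4 + (0.04)·(4.8/2.5)·(-3.4 − (2.7)) = -1.4 + (0.0768)·(-6.1) = -1.8685.

-1.8685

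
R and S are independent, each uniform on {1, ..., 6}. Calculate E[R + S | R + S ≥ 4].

P(R + S ≥ 4) = 11/12.
Summing (R+S)·P(x,y) over outcomes with R + S ≥ 4 gives 61/9.
E[R + S | R + S ≥ 4] = (61/9) / (11/12) = 244/33.

244/33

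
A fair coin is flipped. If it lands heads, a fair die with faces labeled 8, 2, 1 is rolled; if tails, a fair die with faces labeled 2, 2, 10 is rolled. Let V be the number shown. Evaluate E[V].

25/6

E[V | heads] = (8+2+1)/3 = 11/3.
E[V | tails] = (2+2+10)/3 = 14/3.
E[V] = (1/2)·(11/3) + (1/2)·(14/3) = 25/6.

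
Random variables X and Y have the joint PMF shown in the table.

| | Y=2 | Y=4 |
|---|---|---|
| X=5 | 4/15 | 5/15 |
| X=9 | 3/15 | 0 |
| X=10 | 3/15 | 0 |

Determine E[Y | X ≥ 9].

P(X ≥ 9) = 2/5.
Σ Y·P over the event = 2·(3/15) + 2·(3/15) = 4/5.
E[Y | X ≥ 9] = (4/5) / (2/5) = 2.

2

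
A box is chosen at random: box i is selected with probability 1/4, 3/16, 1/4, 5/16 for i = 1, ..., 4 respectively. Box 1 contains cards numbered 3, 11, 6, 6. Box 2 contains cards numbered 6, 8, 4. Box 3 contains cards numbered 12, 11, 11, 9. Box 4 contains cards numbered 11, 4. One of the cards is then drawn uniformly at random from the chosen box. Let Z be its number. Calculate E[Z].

E[Z | box 1] = (3+11+6+6)/4 = 13/2.
E[Z | box 2] = (6+8+4)/3 = 6.
E[Z | box 3] = (12+11+11+9)/4 = 43/4.
E[Z | box 4] = (11+4)/2 = 15/2.
By the law of total expectation,
E[Z] = (1/4)·(13/2) + (3/16)·(6) + (1/4)·(43/4) + (5/16)·(15/2) = 249/32.

249/32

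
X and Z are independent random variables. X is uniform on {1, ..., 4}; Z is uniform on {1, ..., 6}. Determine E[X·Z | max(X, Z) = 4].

Outcomes with max(X, Z) = 4: (1,4), (2,4), (3,4), (4,1), (4,2), (4,3), (4,4), each with probability 1/24.
E[X·Z | max(X, Z) = 4] = (4 + 8 + 12 + 4 + 8 + 12 + 16) / 7 = 64/7.

64/7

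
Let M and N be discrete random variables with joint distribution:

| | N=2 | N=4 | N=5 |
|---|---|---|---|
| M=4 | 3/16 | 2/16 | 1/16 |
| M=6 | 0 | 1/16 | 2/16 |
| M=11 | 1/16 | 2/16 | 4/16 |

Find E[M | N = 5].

P(N = 5) = 7/16.
Σ M·P over the event = 4·(1/16) + 6·(2/16) + 11·(4/16) = 15/4.
E[M | N = 5] = (15/4) / (7/16) = 60/7.

60/7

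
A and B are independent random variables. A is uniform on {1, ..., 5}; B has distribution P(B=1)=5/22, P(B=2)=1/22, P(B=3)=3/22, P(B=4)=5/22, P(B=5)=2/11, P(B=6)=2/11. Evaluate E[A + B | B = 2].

5

P(B = 2) = 1/22.
Summing (A+B)·P(x,y) over outcomes with B = 2 gives 5/22.
E[A + B | B = 2] = (5/22) / (1/22) = 5.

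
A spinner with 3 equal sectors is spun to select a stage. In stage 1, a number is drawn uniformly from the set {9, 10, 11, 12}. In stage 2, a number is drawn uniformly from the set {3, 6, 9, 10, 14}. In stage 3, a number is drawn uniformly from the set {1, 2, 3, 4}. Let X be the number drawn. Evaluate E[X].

E[X | stage 1] = (9+10+11+12)/4 = 21/2.
E[X | stage 2] = (3+6+9+10+14)/5 = 42/5.
E[X | stage 3] = (1+2+3+4)/4 = 5/2.
E[X] = (1/3)·(21/2) + (1/3)·(42/5) + (1/3)·(5/2) = 107/15.

107/15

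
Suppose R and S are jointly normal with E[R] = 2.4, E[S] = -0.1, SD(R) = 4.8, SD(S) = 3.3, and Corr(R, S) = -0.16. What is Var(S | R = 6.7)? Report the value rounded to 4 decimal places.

The conditional variance in a bivariate normal is σ_S²(1 − ρ²), independent of x.
Var(S | R=6.7) = (3.3)²·(1 − (-0.16)²) = 10.89·0.9744 = 10.6112.

10.6112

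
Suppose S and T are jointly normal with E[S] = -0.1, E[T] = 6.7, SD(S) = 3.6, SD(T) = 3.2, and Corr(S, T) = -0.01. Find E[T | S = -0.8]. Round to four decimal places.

For a bivariate normal, E[T | S=x] = μ_T + ρ·(σ_T/σ_S)·(x − μ_S).
E[T | S=-0.8] = 6.7 + (-0.01)·(3.2/3.6)·(-0.8 − (-0.1)) = 6.7 + (-0.0088889)·(-0.7) = 6.7062.

6.7062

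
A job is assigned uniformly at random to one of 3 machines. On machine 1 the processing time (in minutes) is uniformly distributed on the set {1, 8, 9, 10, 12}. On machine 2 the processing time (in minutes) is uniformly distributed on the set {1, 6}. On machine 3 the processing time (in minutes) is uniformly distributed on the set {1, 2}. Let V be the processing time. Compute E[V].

13/3

E[V | machine 1] = (1+8+9+10+12)/5 = 8.
E[V | machine 2] = (1+6)/2 = 7/2.
E[V | machine 3] = (1+2)/2 = 3/2.
E[V] = (1/3)·(8) + (1/3)·(7/2) + (1/3)·(3/2) = 13/3.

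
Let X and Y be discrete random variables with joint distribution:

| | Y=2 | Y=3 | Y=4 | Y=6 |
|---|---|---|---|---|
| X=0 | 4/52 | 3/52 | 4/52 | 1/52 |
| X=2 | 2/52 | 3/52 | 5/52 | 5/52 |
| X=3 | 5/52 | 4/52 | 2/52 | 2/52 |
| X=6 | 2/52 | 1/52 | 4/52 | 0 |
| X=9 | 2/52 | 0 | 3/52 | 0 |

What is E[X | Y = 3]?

P(Y = 3) = 11/52.
Σ X·P over the event = 0·(3/52) + 2·(3/52) + 3·(4/52) + 6·(1/52) = 6/13.
E[X | Y = 3] = (6/13) / (11/52) = 24/11.

24/11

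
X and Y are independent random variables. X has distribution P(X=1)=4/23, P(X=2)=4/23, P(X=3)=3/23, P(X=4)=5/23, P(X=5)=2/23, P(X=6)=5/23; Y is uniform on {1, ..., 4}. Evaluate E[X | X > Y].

246/53

P(X > Y) = 53/92.
Summing X·P(x,y) over outcomes with X > Y gives 123/46.
E[X | X > Y] = (123/46) / (53/92) = 246/53.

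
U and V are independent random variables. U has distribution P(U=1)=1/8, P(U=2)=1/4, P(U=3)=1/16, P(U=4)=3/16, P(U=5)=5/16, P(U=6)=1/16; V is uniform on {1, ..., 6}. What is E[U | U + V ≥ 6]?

P(U + V ≥ 6) = 71/96.
Summing U·P(x,y) over outcomes with U + V ≥ 6 gives 143/48.
E[U | U + V ≥ 6] = (143/48) / (71/96) = 286/71.

286/71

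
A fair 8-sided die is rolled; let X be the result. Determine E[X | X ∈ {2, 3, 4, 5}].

P(X ∈ {2, 3, 4, 5}) = 1/2.
Σ over the event: 2·1/8 + 3·1/8 + 4·1/8 + 5·1/8 = 7/4.
E[X | X ∈ {2, 3, 4, 5}] = (7/4) / (1/2) = 7/2.

7/2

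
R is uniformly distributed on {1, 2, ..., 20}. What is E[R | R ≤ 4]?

5/2

Given R ≤ 4, R is equally likely to be any of {1, 2, 3, 4}.
E[R | R ≤ 4] = (1 + 2 + 3 + 4) / 4 = 5/2.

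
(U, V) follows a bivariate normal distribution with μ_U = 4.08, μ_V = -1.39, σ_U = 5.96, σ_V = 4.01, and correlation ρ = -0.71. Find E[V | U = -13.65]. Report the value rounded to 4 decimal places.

E[V | U=x] = μ_V + ρ(σ_V/σ_U)(x − μ_U) for jointly normal variables.
E[V | U=-13.65] = -1.39 + (-0.71)·(4.01/5.96)·(-13.65 − (4.08)) = -1.39 + (-0.4777)·(-17.73) = 7.0796.

7.0796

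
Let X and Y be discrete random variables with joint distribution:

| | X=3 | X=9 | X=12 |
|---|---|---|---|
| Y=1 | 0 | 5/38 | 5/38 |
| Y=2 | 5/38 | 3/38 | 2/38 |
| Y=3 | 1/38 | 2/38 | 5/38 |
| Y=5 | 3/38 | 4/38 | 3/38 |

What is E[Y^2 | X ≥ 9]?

268/29

P(X ≥ 9) = 29/38.
Σ Y^2·P over the event = 1·(5/38) + 4·(3/38) + 9·(2/38) + 25·(4/38) + 1·(5/38) + 4·(2/38) + 9·(5/38) + 25·(3/38) = 134/19.
E[Y^2 | X ≥ 9] = (134/19) / (29/38) = 268/29.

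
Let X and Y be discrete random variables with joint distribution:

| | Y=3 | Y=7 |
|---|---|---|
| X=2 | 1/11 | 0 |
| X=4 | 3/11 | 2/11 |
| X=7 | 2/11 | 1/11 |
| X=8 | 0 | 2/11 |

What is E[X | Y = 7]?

31/5

P(Y = 7) = 5/11.
Σ X·P over the event = 4·(2/11) + 7·(1/11) + 8·(2/11) = 31/11.
E[X | Y = 7] = (31/11) / (5/11) = 31/5.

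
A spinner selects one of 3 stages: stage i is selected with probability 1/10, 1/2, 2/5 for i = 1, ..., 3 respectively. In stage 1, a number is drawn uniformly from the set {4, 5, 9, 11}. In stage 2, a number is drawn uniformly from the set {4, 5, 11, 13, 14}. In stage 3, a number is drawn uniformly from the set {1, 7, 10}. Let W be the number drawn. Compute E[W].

313/40

E[W | stage 1] = (4+5+9+11)/4 = 29/4.
E[W | stage 2] = (4+5+11+13+14)/5 = 47/5.
E[W | stage 3] = (1+7+10)/3 = 6.
By the law of total expectation,
E[W] = (1/10)·(29/4) + (1/2)·(47/5) + (2/5)·(6) = 313/40.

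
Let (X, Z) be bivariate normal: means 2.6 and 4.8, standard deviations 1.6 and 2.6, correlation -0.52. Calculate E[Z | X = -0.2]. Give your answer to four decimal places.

The regression of Z on X has slope ρ·σ_Z/σ_X and passes through (μ_X, μ_Z).
E[Z | X=-0.2] = 4.8 + (-0.52)·(2.6/1.6)·(-0.2 − (2.6)) = 4.8 + (-0.845)·(-2.8) = 7.1660.

7.1660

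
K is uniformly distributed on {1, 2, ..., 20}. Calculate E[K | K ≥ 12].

16

Given K ≥ 12, K is equally likely to be any of {12, 13, 14, 15, 16, 17, 18, 19, 20}.
E[K | K ≥ 12] = (12 + 13 + 14 + 15 + 16 + 17 + 18 + 19 + 20) / 9 = 16.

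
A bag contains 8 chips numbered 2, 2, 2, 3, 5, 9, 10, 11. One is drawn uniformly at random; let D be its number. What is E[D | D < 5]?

P(D < 5) = 1/2.
Σ over the event: 2·3/8 + 3·1/8 = 9/8.
E[D | D < 5] = (9/8) / (1/2) = 9/4.

9/4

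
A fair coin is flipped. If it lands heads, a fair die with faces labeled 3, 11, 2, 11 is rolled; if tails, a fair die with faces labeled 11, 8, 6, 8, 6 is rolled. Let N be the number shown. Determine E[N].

291/40

E[N | heads] = (3+11+2+11)/4 = 27/4.
E[N | tails] = (11+8+6+8+6)/5 = 39/5.
By the law of total expectation,
E[N] = (1/2)·(27/4) + (1/2)·(39/5) = 291/40.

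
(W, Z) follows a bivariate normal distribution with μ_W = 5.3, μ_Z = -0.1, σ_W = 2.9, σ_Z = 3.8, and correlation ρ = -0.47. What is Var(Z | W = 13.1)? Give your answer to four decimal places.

Var(Z | W=x) = (1 − ρ²)·σ_Z².
Var(Z | W=13.1) = (3.8)²·(1 − (-0.47)²) = 14.44·0.7791 = 11.2502.

11.2502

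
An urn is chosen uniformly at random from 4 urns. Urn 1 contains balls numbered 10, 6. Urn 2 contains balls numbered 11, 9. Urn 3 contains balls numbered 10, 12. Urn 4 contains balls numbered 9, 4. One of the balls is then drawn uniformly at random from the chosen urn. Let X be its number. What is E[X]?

E[X | urn 1] = (10+6)/2 = 8.
E[X | urn 2] = (11+9)/2 = 10.
E[X | urn 3] = (10+12)/2 = 11.
E[X | urn 4] = (9+4)/2 = 13/2.
E[X] = (1/4)·(8) + (1/4)·(10) + (1/4)·(11) + (1/4)·(13/2) = 71/8.

71/8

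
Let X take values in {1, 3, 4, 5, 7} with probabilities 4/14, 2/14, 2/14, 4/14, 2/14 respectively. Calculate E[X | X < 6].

P(X < 6) = 6/7.
Σ over the event: 1·2/7 + 3·1/7 + 4·1/7 + 5·2/7 = 19/7.
E[X | X < 6] = (19/7) / (6/7) = 19/6.

19/6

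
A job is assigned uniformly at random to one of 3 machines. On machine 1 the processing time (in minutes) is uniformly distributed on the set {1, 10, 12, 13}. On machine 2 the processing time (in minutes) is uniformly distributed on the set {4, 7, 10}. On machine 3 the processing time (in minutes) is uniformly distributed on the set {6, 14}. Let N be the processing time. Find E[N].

26/3

E[N | machine 1] = (1+10+12+13)/4 = 9.
E[N | machine 2] = (4+7+10)/3 = 7.
E[N | machine 3] = (6+14)/2 = 10.
By the law of total expectation,
E[N] = (1/3)·(9) + (1/3)·(7) + (1/3)·(10) = 26/3.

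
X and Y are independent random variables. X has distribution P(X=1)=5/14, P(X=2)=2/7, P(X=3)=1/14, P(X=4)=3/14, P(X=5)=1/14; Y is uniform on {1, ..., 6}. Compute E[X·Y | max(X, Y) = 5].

215/18

P(max(X, Y) = 5) = 3/14.
Summing XY·P(x,y) over outcomes with max(X, Y) = 5 gives 215/84.
E[X·Y | max(X, Y) = 5] = (215/84) / (3/14) = 215/18.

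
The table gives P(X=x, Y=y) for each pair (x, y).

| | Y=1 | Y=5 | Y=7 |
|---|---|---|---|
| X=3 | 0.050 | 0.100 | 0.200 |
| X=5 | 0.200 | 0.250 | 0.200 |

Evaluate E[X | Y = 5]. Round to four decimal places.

P(Y = 5) = 0.350.
Σ X·P over the event = 3·(0.100) + 5·(0.250) = 1.550.
E[X | Y = 5] = (1.550) / (0.350) = 4.4286.

4.4286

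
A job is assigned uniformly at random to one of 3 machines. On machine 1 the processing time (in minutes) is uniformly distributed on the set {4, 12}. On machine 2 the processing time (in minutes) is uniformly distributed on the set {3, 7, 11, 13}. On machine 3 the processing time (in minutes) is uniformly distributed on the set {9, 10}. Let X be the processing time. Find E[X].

E[X | machine 1] = (4+12)/2 = 8.
E[X | machine 2] = (3+7+11+13)/4 = 17/2.
E[X | machine 3] = (9+10)/2 = 19/2.
By the law of total expectation,
E[X] = (1/3)·(8) + (1/3)·(17/2) + (1/3)·(19/2) = 26/3.

26/3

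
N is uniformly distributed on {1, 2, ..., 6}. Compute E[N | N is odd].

3

Given N is odd, N is equally likely to be any of {1, 3, 5}.
E[N | N is odd] = (1 + 3 + 5) / 3 = 3.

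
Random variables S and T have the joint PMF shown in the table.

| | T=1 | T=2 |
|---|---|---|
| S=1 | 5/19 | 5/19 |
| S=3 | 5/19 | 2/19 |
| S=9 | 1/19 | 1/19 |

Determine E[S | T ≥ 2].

5/2

P(T ≥ 2) = 8/19.
Σ S·P over the event = 1·(5/19) + 3·(2/19) + 9·(1/19) = 20/19.
E[S | T ≥ 2] = (20/19) / (8/19) = 5/2.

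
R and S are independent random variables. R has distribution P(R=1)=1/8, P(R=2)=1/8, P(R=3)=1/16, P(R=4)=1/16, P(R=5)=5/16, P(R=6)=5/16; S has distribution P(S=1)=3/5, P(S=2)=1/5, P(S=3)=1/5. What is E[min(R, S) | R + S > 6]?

17/9

P(R + S > 6) = 9/20.
Summing min(R,S)·P(x,y) over outcomes with R + S > 6 gives 17/20.
E[min(R, S) | R + S > 6] = (17/20) / (9/20) = 17/9.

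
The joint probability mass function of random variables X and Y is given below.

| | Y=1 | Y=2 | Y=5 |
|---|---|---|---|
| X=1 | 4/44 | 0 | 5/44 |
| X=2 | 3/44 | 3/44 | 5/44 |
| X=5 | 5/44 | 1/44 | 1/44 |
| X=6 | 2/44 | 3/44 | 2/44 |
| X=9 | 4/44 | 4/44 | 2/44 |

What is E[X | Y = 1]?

P(Y = 1) = 9/22.
Σ X·P over the event = 1·(4/44) + 2·(3/44) + 5·(5/44) + 6·(2/44) + 9·(4/44) = 83/44.
E[X | Y = 1] = (83/44) / (9/22) = 83/18.

83/18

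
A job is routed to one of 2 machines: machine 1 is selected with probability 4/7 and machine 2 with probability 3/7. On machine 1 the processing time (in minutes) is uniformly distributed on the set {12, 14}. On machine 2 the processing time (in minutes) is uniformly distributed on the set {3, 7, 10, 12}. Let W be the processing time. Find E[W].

E[W | machine 1] = (12+14)/2 = 13.
E[W | machine 2] = (3+7+10+12)/4 = 8.
E[W] = (4/7)·(13) + (3/7)·(8) = 76/7.

76/7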